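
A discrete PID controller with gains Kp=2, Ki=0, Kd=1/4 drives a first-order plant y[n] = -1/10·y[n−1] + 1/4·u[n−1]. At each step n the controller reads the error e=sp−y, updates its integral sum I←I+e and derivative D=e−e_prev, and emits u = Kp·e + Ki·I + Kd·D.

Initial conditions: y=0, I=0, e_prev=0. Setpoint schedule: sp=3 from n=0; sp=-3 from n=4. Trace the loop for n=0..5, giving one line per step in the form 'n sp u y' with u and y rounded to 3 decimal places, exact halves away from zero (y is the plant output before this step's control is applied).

0 3 6.750 0.000
1 3 2.203 1.688
2 3 5.562 0.382
3 3 3.053 1.352
4 -3 -8.575 0.628
5 -3 -0.878 -2.206

(exact arithmetic carried between steps; '≈' marks a value shown rounded to 6 d.p. or computed from one; I and e_prev carry over from the previous line; the table rounds u and y to 3 d.p., halves away from zero)
n=0: y=0, sp=3, e=sp−y=3; I=3, D=e−e_prev=3; u=2·3+0·3+1/4·3=6.75; next y=-1/10·0+1/4·6.75=1.6875
n=1: y=1.6875, sp=3, e=sp−y=1.3125; I=4.3125, D=e−e_prev=-1.6875; u=2·1.3125+0·4.3125+1/4·(-1.6875)=2.203125; next y=-1/10·1.6875+1/4·2.203125≈0.382031
n=2: y≈0.382031, sp=3, e=sp−y≈2.617969; I≈6.930469, D=e−e_prev≈1.305469; u=2·2.617969+0·6.930469+1/4·1.305469≈5.562305; next y=-1/10·0.382031+1/4·5.562305≈1.352373
n=3: y≈1.352373, sp=3, e=sp−y≈1.647627; I≈8.578096, D=e−e_prev≈-0.970342; u=2·1.647627+0·8.578096+1/4·(-0.970342)≈3.052668; next y=-1/10·1.352373+1/4·3.052668≈0.627930
n=4: y≈0.627930, sp=-3, e=sp−y≈-3.627930; I≈4.950166, D=e−e_prev≈-5.275557; u=2·(-3.627930)+0·4.950166+1/4·(-5.275557)≈-8.574749; next y=-1/10·0.627930+1/4·(-8.574749)≈-2.206480
n=5: y≈-2.206480, sp=-3, e=sp−y≈-0.793520; I≈4.156646, D=e−e_prev≈2.834410; u=2·(-0.793520)+0·4.156646+1/4·2.834410≈-0.878437; next y=-1/10·(-2.206480)+1/4·(-0.878437)≈0.001039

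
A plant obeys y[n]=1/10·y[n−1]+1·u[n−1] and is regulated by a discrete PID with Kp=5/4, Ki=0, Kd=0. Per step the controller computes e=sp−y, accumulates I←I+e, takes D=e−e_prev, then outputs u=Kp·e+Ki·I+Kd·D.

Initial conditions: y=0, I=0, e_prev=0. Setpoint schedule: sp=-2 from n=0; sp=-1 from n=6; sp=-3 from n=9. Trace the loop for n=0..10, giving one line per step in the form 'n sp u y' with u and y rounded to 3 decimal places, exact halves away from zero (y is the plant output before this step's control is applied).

0 -2 -2.500 0.000
1 -2 0.625 -2.500
2 -2 -2.969 0.375
3 -2 1.164 -2.931
4 -2 -3.589 0.871
5 -2 1.877 -3.502
6 -1 -3.159 1.527
7 -1 2.507 -3.006
8 -1 -4.008 2.207
9 -3 0.985 -3.788
10 -3 -4.507 0.606

(exact arithmetic carried between steps; '≈' marks a value shown rounded to 6 d.p. or computed from one; I and e_prev carry over from the previous line; the table rounds u and y to 3 d.p., halves away from zero)
n=0: y=0, sp=-2, e=sp−y=-2; I=-2, D=e−e_prev=-2; u=5/4·(-2)+0·(-2)+0·(-2)=-2.5; next y=1/10·0+1·(-2.5)=-2.5
n=1: y=-2.5, sp=-2, e=sp−y=0.5; I=-1.5, D=e−e_prev=2.5; u=5/4·0.5+0·(-1.5)+0·2.5=0.625; next y=1/10·(-2.5)+1·0.625=0.375
n=2: y=0.375, sp=-2, e=sp−y=-2.375; I=-3.875, D=e−e_prev=-2.875; u=5/4·(-2.375)+0·(-3.875)+0·(-2.875)=-2.96875; next y=1/10·0.375+1·(-2.96875)=-2.93125
n=3: y=-2.93125, sp=-2, e=sp−y=0.93125; I=-2.94375, D=e−e_prev=3.30625; u=5/4·0.93125+0·(-2.94375)+0·3.30625≈1.164063; next y=1/10·(-2.93125)+1·1.164063≈0.870938
n=4: y≈0.870938, sp=-2, e=sp−y≈-2.870938; I≈-5.814688, D=e−e_prev≈-3.802188; u=5/4·(-2.870938)+0·(-5.814688)+0·(-3.802188)≈-3.588672; next y=1/10·0.870938+1·(-3.588672)≈-3.501578
n=5: y≈-3.501578, sp=-2, e=sp−y≈1.501578; I≈-4.313109, D=e−e_prev≈4.372516; u=5/4·1.501578+0·(-4.313109)+0·4.372516≈1.876973; next y=1/10·(-3.501578)+1·1.876973≈1.526815
n=6: y≈1.526815, sp=-1, e=sp−y≈-2.526815; I≈-6.839924, D=e−e_prev≈-4.028393; u=5/4·(-2.526815)+0·(-6.839924)+0·(-4.028393)≈-3.158519; next y=1/10·1.526815+1·(-3.158519)≈-3.005837
n=7: y≈-3.005837, sp=-1, e=sp−y≈2.005837; I≈-4.834087, D=e−e_prev≈4.532652; u=5/4·2.005837+0·(-4.834087)+0·4.532652≈2.507296; next y=1/10·(-3.005837)+1·2.507296≈2.206713
n=8: y≈2.206713, sp=-1, e=sp−y≈-3.206713; I≈-8.040800, D=e−e_prev≈-5.212550; u=5/4·(-3.206713)+0·(-8.040800)+0·(-5.212550)≈-4.008391; next y=1/10·2.206713+1·(-4.008391)≈-3.787720
n=9: y≈-3.787720, sp=-3, e=sp−y≈0.787720; I≈-7.253080, D=e−e_prev≈3.994432; u=5/4·0.787720+0·(-7.253080)+0·3.994432≈0.984649; next y=1/10·(-3.787720)+1·0.984649≈0.605877
n=10: y≈0.605877, sp=-3, e=sp−y≈-3.605877; I≈-10.858958, D=e−e_prev≈-4.393597; u=5/4·(-3.605877)+0·(-10.858958)+0·(-4.393597)≈-4.507347; next y=1/10·0.605877+1·(-4.507347)≈-4.446759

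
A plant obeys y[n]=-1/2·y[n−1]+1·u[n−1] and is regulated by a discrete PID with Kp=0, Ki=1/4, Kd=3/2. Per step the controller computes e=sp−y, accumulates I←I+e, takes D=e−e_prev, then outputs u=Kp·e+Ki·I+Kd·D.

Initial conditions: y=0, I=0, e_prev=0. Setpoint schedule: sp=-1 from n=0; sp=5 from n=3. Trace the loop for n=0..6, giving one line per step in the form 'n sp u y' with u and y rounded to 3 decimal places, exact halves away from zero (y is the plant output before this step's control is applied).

0 -1 -1.750 0.000
1 -1 2.563 -1.750
2 -1 -8.953 3.438
3 5 32.910 -10.672
4 5 -78.942 38.246
5 5 224.668 -98.065
6 5 -604.624 273.701

(exact arithmetic carried between steps; '≈' marks a value shown rounded to 6 d.p. or computed from one; I and e_prev carry over from the previous line; the table rounds u and y to 3 d.p., halves away from zero)
n=0: y=0, sp=-1, e=sp−y=-1; I=-1, D=e−e_prev=-1; u=0·(-1)+1/4·(-1)+3/2·(-1)=-1.75; next y=-1/2·0+1·(-1.75)=-1.75
n=1: y=-1.75, sp=-1, e=sp−y=0.75; I=-0.25, D=e−e_prev=1.75; u=0·0.75+1/4·(-0.25)+3/2·1.75=2.5625; next y=-1/2·(-1.75)+1·2.5625=3.4375
n=2: y=3.4375, sp=-1, e=sp−y=-4.4375; I=-4.6875, D=e−e_prev=-5.1875; u=0·(-4.4375)+1/4·(-4.6875)+3/2·(-5.1875)=-8.953125; next y=-1/2·3.4375+1·(-8.953125)=-10.671875
n=3: y=-10.671875, sp=5, e=sp−y=15.671875; I=10.984375, D=e−e_prev=20.109375; u=0·15.671875+1/4·10.984375+3/2·20.109375≈32.910156; next y=-1/2·(-10.671875)+1·32.910156≈38.246094
n=4: y≈38.246094, sp=5, e=sp−y≈-33.246094; I≈-22.261719, D=e−e_prev≈-48.917969; u=0·(-33.246094)+1/4·(-22.261719)+3/2·(-48.917969)≈-78.942383; next y=-1/2·38.246094+1·(-78.942383)≈-98.065430
n=5: y≈-98.065430, sp=5, e=sp−y≈103.065430; I≈80.803711, D=e−e_prev≈136.311523; u=0·103.065430+1/4·80.803711+3/2·136.311523≈224.668213; next y=-1/2·(-98.065430)+1·224.668213≈273.700928
n=6: y≈273.700928, sp=5, e=sp−y≈-268.700928; I≈-187.897217, D=e−e_prev≈-371.766357; u=0·(-268.700928)+1/4·(-187.897217)+3/2·(-371.766357)≈-604.623840; next y=-1/2·273.700928+1·(-604.623840)≈-741.474304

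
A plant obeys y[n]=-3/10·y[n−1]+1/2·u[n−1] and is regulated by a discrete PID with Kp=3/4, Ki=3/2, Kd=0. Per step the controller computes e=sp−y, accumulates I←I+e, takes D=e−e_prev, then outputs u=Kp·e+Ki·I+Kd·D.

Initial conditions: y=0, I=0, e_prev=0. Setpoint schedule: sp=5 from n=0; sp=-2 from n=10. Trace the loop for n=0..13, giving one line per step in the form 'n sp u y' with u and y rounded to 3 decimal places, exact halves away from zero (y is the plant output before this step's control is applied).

(exact arithmetic carried between steps; '≈' marks a value shown rounded to 6 d.p. or computed from one; I and e_prev carry over from the previous line; the table rounds u and y to 3 d.p., halves away from zero)
n=0: y=0, sp=5, e=sp−y=5; I=5, D=e−e_prev=5; u=3/4·5+3/2·5+0·5=11.25; next y=-3/10·0+1/2·11.25=5.625
n=1: y=5.625, sp=5, e=sp−y=-0.625; I=4.375, D=e−e_prev=-5.625; u=3/4·(-0.625)+3/2·4.375+0·(-5.625)=6.09375; next y=-3/10·5.625+1/2·6.09375=1.359375
n=2: y=1.359375, sp=5, e=sp−y=3.640625; I=8.015625, D=e−e_prev=4.265625; u=3/4·3.640625+3/2·8.015625+0·4.265625≈14.753906; next y=-3/10·1.359375+1/2·14.753906≈6.969141
n=3: y≈6.969141, sp=5, e=sp−y≈-1.969141; I≈6.046484, D=e−e_prev≈-5.609766; u=3/4·(-1.969141)+3/2·6.046484+0·(-5.609766)≈7.592871; next y=-3/10·6.969141+1/2·7.592871≈1.705693
n=4: y≈1.705693, sp=5, e=sp−y≈3.294307; I≈9.340791, D=e−e_prev≈5.263447; u=3/4·3.294307+3/2·9.340791+0·5.263447≈16.481917; next y=-3/10·1.705693+1/2·16.481917≈7.729250
n=5: y≈7.729250, sp=5, e=sp−y≈-2.729250; I≈6.611541, D=e−e_prev≈-6.023557; u=3/4·(-2.729250)+3/2·6.611541+0·(-6.023557)≈7.870373; next y=-3/10·7.729250+1/2·7.870373≈1.616412
n=6: y≈1.616412, sp=5, e=sp−y≈3.383588; I≈9.995129, D=e−e_prev≈6.112839; u=3/4·3.383588+3/2·9.995129+0·6.112839≈17.530385; next y=-3/10·1.616412+1/2·17.530385≈8.280269
n=7: y≈8.280269, sp=5, e=sp−y≈-3.280269; I≈6.714860, D=e−e_prev≈-6.663857; u=3/4·(-3.280269)+3/2·6.714860+0·(-6.663857)≈7.612089; next y=-3/10·8.280269+1/2·7.612089≈1.321964
n=8: y≈1.321964, sp=5, e=sp−y≈3.678036; I≈10.392897, D=e−e_prev≈6.958305; u=3/4·3.678036+3/2·10.392897+0·6.958305≈18.347872; next y=-3/10·1.321964+1/2·18.347872≈8.777347
n=9: y≈8.777347, sp=5, e=sp−y≈-3.777347; I≈6.615550, D=e−e_prev≈-7.455383; u=3/4·(-3.777347)+3/2·6.615550+0·(-7.455383)≈7.090314; next y=-3/10·8.777347+1/2·7.090314≈0.911953
n=10: y≈0.911953, sp=-2, e=sp−y≈-2.911953; I≈3.703597, D=e−e_prev≈0.865394; u=3/4·(-2.911953)+3/2·3.703597+0·0.865394≈3.371430; next y=-3/10·0.911953+1/2·3.371430≈1.412129
n=11: y≈1.412129, sp=-2, e=sp−y≈-3.412129; I≈0.291467, D=e−e_prev≈-0.500176; u=3/4·(-3.412129)+3/2·0.291467+0·(-0.500176)≈-2.121896; next y=-3/10·1.412129+1/2·(-2.121896)≈-1.484587
n=12: y≈-1.484587, sp=-2, e=sp−y≈-0.515413; I≈-0.223946, D=e−e_prev≈2.896716; u=3/4·(-0.515413)+3/2·(-0.223946)+0·2.896716≈-0.722479; next y=-3/10·(-1.484587)+1/2·(-0.722479)≈0.084137
n=13: y≈0.084137, sp=-2, e=sp−y≈-2.084137; I≈-2.308083, D=e−e_prev≈-1.568723; u=3/4·(-2.084137)+3/2·(-2.308083)+0·(-1.568723)≈-5.025226; next y=-3/10·0.084137+1/2·(-5.025226)≈-2.537854

0 5 11.250 0.000
1 5 6.094 5.625
2 5 14.754 1.359
3 5 7.593 6.969
4 5 16.482 1.706
5 5 7.870 7.729
6 5 17.530 1.616
7 5 7.612 8.280
8 5 18.348 1.322
9 5 7.090 8.777
10 -2 3.371 0.912
11 -2 -2.122 1.412
12 -2 -0.722 -1.485
13 -2 -5.025 0.084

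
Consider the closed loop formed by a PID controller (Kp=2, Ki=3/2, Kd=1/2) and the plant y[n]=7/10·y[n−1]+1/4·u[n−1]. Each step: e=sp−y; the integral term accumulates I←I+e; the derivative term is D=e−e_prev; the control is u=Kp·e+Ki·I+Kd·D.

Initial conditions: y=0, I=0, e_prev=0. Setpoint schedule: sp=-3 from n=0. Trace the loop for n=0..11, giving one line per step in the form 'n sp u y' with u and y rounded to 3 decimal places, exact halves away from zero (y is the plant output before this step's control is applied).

0 -3 -12.000 0.000
1 -3 -3.000 -3.000
2 -3 -5.100 -2.850
3 -3 -3.570 -3.270
4 -3 -3.729 -3.182
5 -3 -3.501 -3.159
6 -3 -3.541 -3.087
7 -3 -3.538 -3.046
8 -3 -3.566 -3.017
9 -3 -3.580 -3.003
10 -3 -3.592 -2.997
11 -3 -3.598 -2.996

(exact arithmetic carried between steps; '≈' marks a value shown rounded to 6 d.p. or computed from one; I and e_prev carry over from the previous line; the table rounds u and y to 3 d.p., halves away from zero)
n=0: y=0, sp=-3, e=sp−y=-3; I=-3, D=e−e_prev=-3; u=2·(-3)+3/2·(-3)+1/2·(-3)=-12; next y=7/10·0+1/4·(-12)=-3
n=1: y=-3, sp=-3, e=sp−y=0; I=-3, D=e−e_prev=3; u=2·0+3/2·(-3)+1/2·3=-3; next y=7/10·(-3)+1/4·(-3)=-2.85
n=2: y=-2.85, sp=-3, e=sp−y=-0.15; I=-3.15, D=e−e_prev=-0.15; u=2·(-0.15)+3/2·(-3.15)+1/2·(-0.15)=-5.1; next y=7/10·(-2.85)+1/4·(-5.1)=-3.27
n=3: y=-3.27, sp=-3, e=sp−y=0.27; I=-2.88, D=e−e_prev=0.42; u=2·0.27+3/2·(-2.88)+1/2·0.42=-3.57; next y=7/10·(-3.27)+1/4·(-3.57)=-3.1815
n=4: y=-3.1815, sp=-3, e=sp−y=0.1815; I=-2.6985, D=e−e_prev=-0.0885; u=2·0.1815+3/2·(-2.6985)+1/2·(-0.0885)=-3.729; next y=7/10·(-3.1815)+1/4·(-3.729)=-3.1593
n=5: y=-3.1593, sp=-3, e=sp−y=0.1593; I=-2.5392, D=e−e_prev=-0.0222; u=2·0.1593+3/2·(-2.5392)+1/2·(-0.0222)=-3.5013; next y=7/10·(-3.1593)+1/4·(-3.5013)=-3.086835
n=6: y=-3.086835, sp=-3, e=sp−y=0.086835; I=-2.452365, D=e−e_prev=-0.072465; u=2·0.086835+3/2·(-2.452365)+1/2·(-0.072465)=-3.54111; next y=7/10·(-3.086835)+1/4·(-3.54111)=-3.046062
n=7: y=-3.046062, sp=-3, e=sp−y=0.046062; I=-2.406303, D=e−e_prev=-0.040773; u=2·0.046062+3/2·(-2.406303)+1/2·(-0.040773)=-3.537717; next y=7/10·(-3.046062)+1/4·(-3.537717)≈-3.016673
n=8: y≈-3.016673, sp=-3, e=sp−y≈0.016673; I≈-2.389630, D=e−e_prev≈-0.029389; u=2·0.016673+3/2·(-2.389630)+1/2·(-0.029389)≈-3.565795; next y=7/10·(-3.016673)+1/4·(-3.565795)≈-3.003120
n=9: y≈-3.003120, sp=-3, e=sp−y≈0.003120; I≈-2.386511, D=e−e_prev≈-0.013553; u=2·0.003120+3/2·(-2.386511)+1/2·(-0.013553)≈-3.580304; next y=7/10·(-3.003120)+1/4·(-3.580304)≈-2.997260
n=10: y≈-2.997260, sp=-3, e=sp−y≈-0.002740; I≈-2.389251, D=e−e_prev≈-0.005860; u=2·(-0.002740)+3/2·(-2.389251)+1/2·(-0.005860)≈-3.592288; next y=7/10·(-2.997260)+1/4·(-3.592288)≈-2.996154
n=11: y≈-2.996154, sp=-3, e=sp−y≈-0.003846; I≈-2.393098, D=e−e_prev≈-0.001106; u=2·(-0.003846)+3/2·(-2.393098)+1/2·(-0.001106)≈-3.597892; next y=7/10·(-2.996154)+1/4·(-3.597892)≈-2.996781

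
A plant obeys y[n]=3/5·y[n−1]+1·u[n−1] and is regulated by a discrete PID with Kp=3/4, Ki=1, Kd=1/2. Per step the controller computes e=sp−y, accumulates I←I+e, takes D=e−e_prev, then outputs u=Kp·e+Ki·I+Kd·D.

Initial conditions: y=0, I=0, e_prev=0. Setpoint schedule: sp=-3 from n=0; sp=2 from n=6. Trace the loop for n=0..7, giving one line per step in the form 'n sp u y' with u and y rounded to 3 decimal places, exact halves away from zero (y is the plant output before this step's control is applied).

0 -3 -6.750 0.000
1 -3 6.938 -6.750
2 -3 -14.372 2.888
3 -3 19.495 -12.639
4 -3 -33.868 11.911
5 -3 50.419 -26.721
6 2 -71.418 34.386
7 2 115.888 -50.786

(exact arithmetic carried between steps; '≈' marks a value shown rounded to 6 d.p. or computed from one; I and e_prev carry over from the previous line; the table rounds u and y to 3 d.p., halves away from zero)
n=0: y=0, sp=-3, e=sp−y=-3; I=-3, D=e−e_prev=-3; u=3/4·(-3)+1·(-3)+1/2·(-3)=-6.75; next y=3/5·0+1·(-6.75)=-6.75
n=1: y=-6.75, sp=-3, e=sp−y=3.75; I=0.75, D=e−e_prev=6.75; u=3/4·3.75+1·0.75+1/2·6.75=6.9375; next y=3/5·(-6.75)+1·6.9375=2.8875
n=2: y=2.8875, sp=-3, e=sp−y=-5.8875; I=-5.1375, D=e−e_prev=-9.6375; u=3/4·(-5.8875)+1·(-5.1375)+1/2·(-9.6375)=-14.371875; next y=3/5·2.8875+1·(-14.371875)=-12.639375
n=3: y=-12.639375, sp=-3, e=sp−y=9.639375; I=4.501875, D=e−e_prev=15.526875; u=3/4·9.639375+1·4.501875+1/2·15.526875≈19.494844; next y=3/5·(-12.639375)+1·19.494844≈11.911219
n=4: y≈11.911219, sp=-3, e=sp−y≈-14.911219; I≈-10.409344, D=e−e_prev≈-24.550594; u=3/4·(-14.911219)+1·(-10.409344)+1/2·(-24.550594)≈-33.868055; next y=3/5·11.911219+1·(-33.868055)≈-26.721323
n=5: y≈-26.721323, sp=-3, e=sp−y≈23.721323; I≈13.311980, D=e−e_prev≈38.632542; u=3/4·23.721323+1·13.311980+1/2·38.632542≈50.419243; next y=3/5·(-26.721323)+1·50.419243≈34.386449
n=6: y≈34.386449, sp=2, e=sp−y≈-32.386449; I≈-19.074470, D=e−e_prev≈-56.107773; u=3/4·(-32.386449)+1·(-19.074470)+1/2·(-56.107773)≈-71.418193; next y=3/5·34.386449+1·(-71.418193)≈-50.786323
n=7: y≈-50.786323, sp=2, e=sp−y≈52.786323; I≈33.711854, D=e−e_prev≈85.172773; u=3/4·52.786323+1·33.711854+1/2·85.172773≈115.887983; next y=3/5·(-50.786323)+1·115.887983≈85.416189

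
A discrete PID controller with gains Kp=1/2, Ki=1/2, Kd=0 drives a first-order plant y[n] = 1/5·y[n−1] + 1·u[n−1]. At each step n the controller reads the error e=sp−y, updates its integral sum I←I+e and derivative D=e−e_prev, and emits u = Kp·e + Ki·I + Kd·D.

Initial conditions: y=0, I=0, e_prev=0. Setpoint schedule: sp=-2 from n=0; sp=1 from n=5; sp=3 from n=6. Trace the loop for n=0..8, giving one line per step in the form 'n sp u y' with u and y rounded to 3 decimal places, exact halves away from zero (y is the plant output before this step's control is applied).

(exact arithmetic carried between steps; '≈' marks a value shown rounded to 6 d.p. or computed from one; I and e_prev carry over from the previous line; the table rounds u and y to 3 d.p., halves away from zero)
n=0: y=0, sp=-2, e=sp−y=-2; I=-2, D=e−e_prev=-2; u=1/2·(-2)+1/2·(-2)+0·(-2)=-2; next y=1/5·0+1·(-2)=-2
n=1: y=-2, sp=-2, e=sp−y=0; I=-2, D=e−e_prev=2; u=1/2·0+1/2·(-2)+0·2=-1; next y=1/5·(-2)+1·(-1)=-1.4
n=2: y=-1.4, sp=-2, e=sp−y=-0.6; I=-2.6, D=e−e_prev=-0.6; u=1/2·(-0.6)+1/2·(-2.6)+0·(-0.6)=-1.6; next y=1/5·(-1.4)+1·(-1.6)=-1.88
n=3: y=-1.88, sp=-2, e=sp−y=-0.12; I=-2.72, D=e−e_prev=0.48; u=1/2·(-0.12)+1/2·(-2.72)+0·0.48=-1.42; next y=1/5·(-1.88)+1·(-1.42)=-1.796
n=4: y=-1.796, sp=-2, e=sp−y=-0.204; I=-2.924, D=e−e_prev=-0.084; u=1/2·(-0.204)+1/2·(-2.924)+0·(-0.084)=-1.564; next y=1/5·(-1.796)+1·(-1.564)=-1.9232
n=5: y=-1.9232, sp=1, e=sp−y=2.9232; I=-0.0008, D=e−e_prev=3.1272; u=1/2·2.9232+1/2·(-0.0008)+0·3.1272=1.4612; next y=1/5·(-1.9232)+1·1.4612=1.07656
n=6: y=1.07656, sp=3, e=sp−y=1.92344; I=1.92264, D=e−e_prev=-0.99976; u=1/2·1.92344+1/2·1.92264+0·(-0.99976)=1.92304; next y=1/5·1.07656+1·1.92304=2.138352
n=7: y=2.138352, sp=3, e=sp−y=0.861648; I=2.784288, D=e−e_prev=-1.061792; u=1/2·0.861648+1/2·2.784288+0·(-1.061792)=1.822968; next y=1/5·2.138352+1·1.822968≈2.250638
n=8: y≈2.250638, sp=3, e=sp−y≈0.749362; I≈3.533650, D=e−e_prev≈-0.112286; u=1/2·0.749362+1/2·3.533650+0·(-0.112286)≈2.141506; next y=1/5·2.250638+1·2.141506≈2.591633

0 -2 -2.000 0.000
1 -2 -1.000 -2.000
2 -2 -1.600 -1.400
3 -2 -1.420 -1.880
4 -2 -1.564 -1.796
5 1 1.461 -1.923
6 3 1.923 1.077
7 3 1.823 2.138
8 3 2.142 2.251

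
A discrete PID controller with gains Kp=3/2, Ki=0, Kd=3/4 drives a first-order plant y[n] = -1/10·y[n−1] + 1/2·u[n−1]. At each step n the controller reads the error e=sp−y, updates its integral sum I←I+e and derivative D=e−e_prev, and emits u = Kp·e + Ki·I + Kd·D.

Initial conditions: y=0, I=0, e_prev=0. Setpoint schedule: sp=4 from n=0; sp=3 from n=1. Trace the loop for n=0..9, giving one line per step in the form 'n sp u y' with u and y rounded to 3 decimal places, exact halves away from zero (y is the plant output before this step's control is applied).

(exact arithmetic carried between steps; '≈' marks a value shown rounded to 6 d.p. or computed from one; I and e_prev carry over from the previous line; the table rounds u and y to 3 d.p., halves away from zero)
n=0: y=0, sp=4, e=sp−y=4; I=4, D=e−e_prev=4; u=3/2·4+0·4+3/4·4=9; next y=-1/10·0+1/2·9=4.5
n=1: y=4.5, sp=3, e=sp−y=-1.5; I=2.5, D=e−e_prev=-5.5; u=3/2·(-1.5)+0·2.5+3/4·(-5.5)=-6.375; next y=-1/10·4.5+1/2·(-6.375)=-3.6375
n=2: y=-3.6375, sp=3, e=sp−y=6.6375; I=9.1375, D=e−e_prev=8.1375; u=3/2·6.6375+0·9.1375+3/4·8.1375=16.059375; next y=-1/10·(-3.6375)+1/2·16.059375≈8.393438
n=3: y≈8.393438, sp=3, e=sp−y≈-5.393438; I≈3.744063, D=e−e_prev≈-12.030938; u=3/2·(-5.393438)+0·3.744063+3/4·(-12.030938)≈-17.113359; next y=-1/10·8.393438+1/2·(-17.113359)≈-9.396023
n=4: y≈-9.396023, sp=3, e=sp−y≈12.396023; I≈16.140086, D=e−e_prev≈17.789461; u=3/2·12.396023+0·16.140086+3/4·17.789461≈31.936131; next y=-1/10·(-9.396023)+1/2·31.936131≈16.907668
n=5: y≈16.907668, sp=3, e=sp−y≈-13.907668; I≈2.232418, D=e−e_prev≈-26.303691; u=3/2·(-13.907668)+0·2.232418+3/4·(-26.303691)≈-40.589270; next y=-1/10·16.907668+1/2·(-40.589270)≈-21.985402
n=6: y≈-21.985402, sp=3, e=sp−y≈24.985402; I≈27.217820, D=e−e_prev≈38.893070; u=3/2·24.985402+0·27.217820+3/4·38.893070≈66.647905; next y=-1/10·(-21.985402)+1/2·66.647905≈35.522493
n=7: y≈35.522493, sp=3, e=sp−y≈-32.522493; I≈-5.304673, D=e−e_prev≈-57.507894; u=3/2·(-32.522493)+0·(-5.304673)+3/4·(-57.507894)≈-91.914660; next y=-1/10·35.522493+1/2·(-91.914660)≈-49.509579
n=8: y≈-49.509579, sp=3, e=sp−y≈52.509579; I≈47.204906, D=e−e_prev≈85.032072; u=3/2·52.509579+0·47.204906+3/4·85.032072≈142.538423; next y=-1/10·(-49.509579)+1/2·142.538423≈76.220169
n=9: y≈76.220169, sp=3, e=sp−y≈-73.220169; I≈-26.015263, D=e−e_prev≈-125.729748; u=3/2·(-73.220169)+0·(-26.015263)+3/4·(-125.729748)≈-204.127565; next y=-1/10·76.220169+1/2·(-204.127565)≈-109.685799

0 4 9.000 0.000
1 3 -6.375 4.500
2 3 16.059 -3.638
3 3 -17.113 8.393
4 3 31.936 -9.396
5 3 -40.589 16.908
6 3 66.648 -21.985
7 3 -91.915 35.522
8 3 142.538 -49.510
9 3 -204.128 76.220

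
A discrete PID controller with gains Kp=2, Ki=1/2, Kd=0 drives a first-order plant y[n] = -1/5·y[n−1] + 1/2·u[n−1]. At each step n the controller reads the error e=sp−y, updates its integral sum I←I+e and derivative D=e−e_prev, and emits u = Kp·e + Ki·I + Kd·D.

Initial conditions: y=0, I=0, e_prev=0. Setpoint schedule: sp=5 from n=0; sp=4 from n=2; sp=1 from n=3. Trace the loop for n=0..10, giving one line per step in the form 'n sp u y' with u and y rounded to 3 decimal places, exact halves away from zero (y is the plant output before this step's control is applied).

0 5 12.500 0.000
1 5 -0.625 6.250
2 4 15.781 -1.563
3 1 -13.352 8.203
4 1 24.346 -8.316
5 1 -26.377 13.836
6 1 41.685 -15.956
7 1 -49.811 24.034
8 1 73.037 -29.712
9 1 -92.040 42.461
10 1 129.662 -54.512

(exact arithmetic carried between steps; '≈' marks a value shown rounded to 6 d.p. or computed from one; I and e_prev carry over from the previous line; the table rounds u and y to 3 d.p., halves away from zero)
n=0: y=0, sp=5, e=sp−y=5; I=5, D=e−e_prev=5; u=2·5+1/2·5+0·5=12.5; next y=-1/5·0+1/2·12.5=6.25
n=1: y=6.25, sp=5, e=sp−y=-1.25; I=3.75, D=e−e_prev=-6.25; u=2·(-1.25)+1/2·3.75+0·(-6.25)=-0.625; next y=-1/5·6.25+1/2·(-0.625)=-1.5625
n=2: y=-1.5625, sp=4, e=sp−y=5.5625; I=9.3125, D=e−e_prev=6.8125; u=2·5.5625+1/2·9.3125+0·6.8125=15.78125; next y=-1/5·(-1.5625)+1/2·15.78125=8.203125
n=3: y=8.203125, sp=1, e=sp−y=-7.203125; I=2.109375, D=e−e_prev=-12.765625; u=2·(-7.203125)+1/2·2.109375+0·(-12.765625)≈-13.351563; next y=-1/5·8.203125+1/2·(-13.351563)≈-8.316406
n=4: y≈-8.316406, sp=1, e=sp−y≈9.316406; I≈11.425781, D=e−e_prev≈16.519531; u=2·9.316406+1/2·11.425781+0·16.519531≈24.345703; next y=-1/5·(-8.316406)+1/2·24.345703≈13.836133
n=5: y≈13.836133, sp=1, e=sp−y≈-12.836133; I≈-1.410352, D=e−e_prev≈-22.152539; u=2·(-12.836133)+1/2·(-1.410352)+0·(-22.152539)≈-26.377441; next y=-1/5·13.836133+1/2·(-26.377441)≈-15.955947
n=6: y≈-15.955947, sp=1, e=sp−y≈16.955947; I≈15.545596, D=e−e_prev≈29.792080; u=2·16.955947+1/2·15.545596+0·29.792080≈41.684692; next y=-1/5·(-15.955947)+1/2·41.684692≈24.033536
n=7: y≈24.033536, sp=1, e=sp−y≈-23.033536; I≈-7.487940, D=e−e_prev≈-39.989483; u=2·(-23.033536)+1/2·(-7.487940)+0·(-39.989483)≈-49.811041; next y=-1/5·24.033536+1/2·(-49.811041)≈-29.712228
n=8: y≈-29.712228, sp=1, e=sp−y≈30.712228; I≈23.224288, D=e−e_prev≈53.745763; u=2·30.712228+1/2·23.224288+0·53.745763≈73.036599; next y=-1/5·(-29.712228)+1/2·73.036599≈42.460745
n=9: y≈42.460745, sp=1, e=sp−y≈-41.460745; I≈-18.236457, D=e−e_prev≈-72.172973; u=2·(-41.460745)+1/2·(-18.236457)+0·(-72.172973)≈-92.039719; next y=-1/5·42.460745+1/2·(-92.039719)≈-54.512009
n=10: y≈-54.512009, sp=1, e=sp−y≈55.512009; I≈37.275551, D=e−e_prev≈96.972754; u=2·55.512009+1/2·37.275551+0·96.972754≈129.661793; next y=-1/5·(-54.512009)+1/2·129.661793≈75.733298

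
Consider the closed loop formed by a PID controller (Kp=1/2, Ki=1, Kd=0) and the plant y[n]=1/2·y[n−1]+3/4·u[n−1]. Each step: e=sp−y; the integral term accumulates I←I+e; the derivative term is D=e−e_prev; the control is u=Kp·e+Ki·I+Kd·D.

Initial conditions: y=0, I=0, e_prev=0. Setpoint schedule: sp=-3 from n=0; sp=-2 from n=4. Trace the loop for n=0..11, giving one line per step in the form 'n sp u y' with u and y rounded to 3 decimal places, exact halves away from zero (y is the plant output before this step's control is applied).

0 -3 -4.500 0.000
1 -3 -2.438 -3.375
2 -3 -1.852 -3.516
3 -3 -1.890 -3.146
4 -2 -0.477 -2.990
5 -2 -1.193 -1.853
6 -2 -1.388 -1.821
7 -2 -1.371 -1.951
8 -2 -1.341 -2.004
9 -2 -1.331 -2.008
10 -2 -1.332 -2.002
11 -2 -1.333 -2.000

(exact arithmetic carried between steps; '≈' marks a value shown rounded to 6 d.p. or computed from one; I and e_prev carry over from the previous line; the table rounds u and y to 3 d.p., halves away from zero)
n=0: y=0, sp=-3, e=sp−y=-3; I=-3, D=e−e_prev=-3; u=1/2·(-3)+1·(-3)+0·(-3)=-4.5; next y=1/2·0+3/4·(-4.5)=-3.375
n=1: y=-3.375, sp=-3, e=sp−y=0.375; I=-2.625, D=e−e_prev=3.375; u=1/2·0.375+1·(-2.625)+0·3.375=-2.4375; next y=1/2·(-3.375)+3/4·(-2.4375)=-3.515625
n=2: y=-3.515625, sp=-3, e=sp−y=0.515625; I=-2.109375, D=e−e_prev=0.140625; u=1/2·0.515625+1·(-2.109375)+0·0.140625≈-1.851563; next y=1/2·(-3.515625)+3/4·(-1.851563)≈-3.146484
n=3: y≈-3.146484, sp=-3, e=sp−y≈0.146484; I≈-1.962891, D=e−e_prev≈-0.369141; u=1/2·0.146484+1·(-1.962891)+0·(-0.369141)≈-1.889648; next y=1/2·(-3.146484)+3/4·(-1.889648)≈-2.990479
n=4: y≈-2.990479, sp=-2, e=sp−y≈0.990479; I≈-0.972412, D=e−e_prev≈0.843994; u=1/2·0.990479+1·(-0.972412)+0·0.843994≈-0.477173; next y=1/2·(-2.990479)+3/4·(-0.477173)≈-1.853119
n=5: y≈-1.853119, sp=-2, e=sp−y≈-0.146881; I≈-1.119293, D=e−e_prev≈-1.137360; u=1/2·(-0.146881)+1·(-1.119293)+0·(-1.137360)≈-1.192734; next y=1/2·(-1.853119)+3/4·(-1.192734)≈-1.821110
n=6: y≈-1.821110, sp=-2, e=sp−y≈-0.178890; I≈-1.298183, D=e−e_prev≈-0.032009; u=1/2·(-0.178890)+1·(-1.298183)+0·(-0.032009)≈-1.387629; next y=1/2·(-1.821110)+3/4·(-1.387629)≈-1.951276
n=7: y≈-1.951276, sp=-2, e=sp−y≈-0.048724; I≈-1.346907, D=e−e_prev≈0.130167; u=1/2·(-0.048724)+1·(-1.346907)+0·0.130167≈-1.371269; next y=1/2·(-1.951276)+3/4·(-1.371269)≈-2.004090
n=8: y≈-2.004090, sp=-2, e=sp−y≈0.004090; I≈-1.342817, D=e−e_prev≈0.052814; u=1/2·0.004090+1·(-1.342817)+0·0.052814≈-1.340772; next y=1/2·(-2.004090)+3/4·(-1.340772)≈-2.007624
n=9: y≈-2.007624, sp=-2, e=sp−y≈0.007624; I≈-1.335193, D=e−e_prev≈0.003534; u=1/2·0.007624+1·(-1.335193)+0·0.003534≈-1.331381; next y=1/2·(-2.007624)+3/4·(-1.331381)≈-2.002348
n=10: y≈-2.002348, sp=-2, e=sp−y≈0.002348; I≈-1.332845, D=e−e_prev≈-0.005276; u=1/2·0.002348+1·(-1.332845)+0·(-0.005276)≈-1.331671; next y=1/2·(-2.002348)+3/4·(-1.331671)≈-1.999927
n=11: y≈-1.999927, sp=-2, e=sp−y≈-0.000073; I≈-1.332918, D=e−e_prev≈-0.002420; u=1/2·(-0.000073)+1·(-1.332918)+0·(-0.002420)≈-1.332954; next y=1/2·(-1.999927)+3/4·(-1.332954)≈-1.999679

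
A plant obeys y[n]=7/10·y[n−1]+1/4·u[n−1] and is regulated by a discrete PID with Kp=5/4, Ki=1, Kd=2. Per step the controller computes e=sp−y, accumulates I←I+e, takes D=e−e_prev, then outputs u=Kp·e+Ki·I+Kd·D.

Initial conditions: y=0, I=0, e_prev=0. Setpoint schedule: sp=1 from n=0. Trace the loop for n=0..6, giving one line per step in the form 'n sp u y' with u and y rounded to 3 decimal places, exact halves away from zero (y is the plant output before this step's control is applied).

(exact arithmetic carried between steps; '≈' marks a value shown rounded to 6 d.p. or computed from one; I and e_prev carry over from the previous line; the table rounds u and y to 3 d.p., halves away from zero)
n=0: y=0, sp=1, e=sp−y=1; I=1, D=e−e_prev=1; u=5/4·1+1·1+2·1=4.25; next y=7/10·0+1/4·4.25=1.0625
n=1: y=1.0625, sp=1, e=sp−y=-0.0625; I=0.9375, D=e−e_prev=-1.0625; u=5/4·(-0.0625)+1·0.9375+2·(-1.0625)=-1.265625; next y=7/10·1.0625+1/4·(-1.265625)≈0.427344
n=2: y≈0.427344, sp=1, e=sp−y≈0.572656; I≈1.510156, D=e−e_prev≈0.635156; u=5/4·0.572656+1·1.510156+2·0.635156≈3.496289; next y=7/10·0.427344+1/4·3.496289≈1.173213
n=3: y≈1.173213, sp=1, e=sp−y≈-0.173213; I≈1.336943, D=e−e_prev≈-0.745869; u=5/4·(-0.173213)+1·1.336943+2·(-0.745869)≈-0.371311; next y=7/10·1.173213+1/4·(-0.371311)≈0.728421
n=4: y≈0.728421, sp=1, e=sp−y≈0.271579; I≈1.608522, D=e−e_prev≈0.444792; u=5/4·0.271579+1·1.608522+2·0.444792≈2.837579; next y=7/10·0.728421+1/4·2.837579≈1.219290
n=5: y≈1.219290, sp=1, e=sp−y≈-0.219290; I≈1.389233, D=e−e_prev≈-0.490868; u=5/4·(-0.219290)+1·1.389233+2·(-0.490868)≈0.133384; next y=7/10·1.219290+1/4·0.133384≈0.886849
n=6: y≈0.886849, sp=1, e=sp−y≈0.113151; I≈1.502384, D=e−e_prev≈0.332441; u=5/4·0.113151+1·1.502384+2·0.332441≈2.308705; next y=7/10·0.886849+1/4·2.308705≈1.197970

0 1 4.250 0.000
1 1 -1.266 1.063
2 1 3.496 0.427
3 1 -0.371 1.173
4 1 2.838 0.728
5 1 0.133 1.219
6 1 2.309 0.887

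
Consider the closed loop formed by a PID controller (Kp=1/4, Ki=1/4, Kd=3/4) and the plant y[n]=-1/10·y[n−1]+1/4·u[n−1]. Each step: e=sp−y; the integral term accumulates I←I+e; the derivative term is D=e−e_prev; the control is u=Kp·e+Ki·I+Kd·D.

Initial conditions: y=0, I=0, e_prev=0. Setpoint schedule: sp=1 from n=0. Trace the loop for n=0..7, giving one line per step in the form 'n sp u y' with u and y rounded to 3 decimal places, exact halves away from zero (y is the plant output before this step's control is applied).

(exact arithmetic carried between steps; '≈' marks a value shown rounded to 6 d.p. or computed from one; I and e_prev carry over from the previous line; the table rounds u and y to 3 d.p., halves away from zero)
n=0: y=0, sp=1, e=sp−y=1; I=1, D=e−e_prev=1; u=1/4·1+1/4·1+3/4·1=1.25; next y=-1/10·0+1/4·1.25=0.3125
n=1: y=0.3125, sp=1, e=sp−y=0.6875; I=1.6875, D=e−e_prev=-0.3125; u=1/4·0.6875+1/4·1.6875+3/4·(-0.3125)=0.359375; next y=-1/10·0.3125+1/4·0.359375≈0.058594
n=2: y≈0.058594, sp=1, e=sp−y≈0.941406; I≈2.628906, D=e−e_prev≈0.253906; u=1/4·0.941406+1/4·2.628906+3/4·0.253906≈1.083008; next y=-1/10·0.058594+1/4·1.083008≈0.264893
n=3: y≈0.264893, sp=1, e=sp−y≈0.735107; I≈3.364014, D=e−e_prev≈-0.206299; u=1/4·0.735107+1/4·3.364014+3/4·(-0.206299)≈0.870056; next y=-1/10·0.264893+1/4·0.870056≈0.191025
n=4: y≈0.191025, sp=1, e=sp−y≈0.808975; I≈4.172989, D=e−e_prev≈0.073868; u=1/4·0.808975+1/4·4.172989+3/4·0.073868≈1.300892; next y=-1/10·0.191025+1/4·1.300892≈0.306120
n=5: y≈0.306120, sp=1, e=sp−y≈0.693880; I≈4.866868, D=e−e_prev≈-0.115096; u=1/4·0.693880+1/4·4.866868+3/4·(-0.115096)≈1.303865; next y=-1/10·0.306120+1/4·1.303865≈0.295354
n=6: y≈0.295354, sp=1, e=sp−y≈0.704646; I≈5.571514, D=e−e_prev≈0.010766; u=1/4·0.704646+1/4·5.571514+3/4·0.010766≈1.577115; next y=-1/10·0.295354+1/4·1.577115≈0.364743
n=7: y≈0.364743, sp=1, e=sp−y≈0.635257; I≈6.206771, D=e−e_prev≈-0.069389; u=1/4·0.635257+1/4·6.206771+3/4·(-0.069389)≈1.658465; next y=-1/10·0.364743+1/4·1.658465≈0.378142

0 1 1.250 0.000
1 1 0.359 0.313
2 1 1.083 0.059
3 1 0.870 0.265
4 1 1.301 0.191
5 1 1.304 0.306
6 1 1.577 0.295
7 1 1.658 0.365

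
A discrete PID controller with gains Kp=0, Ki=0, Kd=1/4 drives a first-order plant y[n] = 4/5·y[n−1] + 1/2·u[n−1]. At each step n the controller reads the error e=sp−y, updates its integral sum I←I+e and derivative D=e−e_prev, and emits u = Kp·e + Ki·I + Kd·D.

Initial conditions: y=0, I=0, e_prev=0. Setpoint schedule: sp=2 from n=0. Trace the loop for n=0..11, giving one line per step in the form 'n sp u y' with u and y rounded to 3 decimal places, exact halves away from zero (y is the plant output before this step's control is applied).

0 2 0.500 0.000
1 2 -0.063 0.250
2 2 0.020 0.169
3 2 0.006 0.145
4 2 0.007 0.119
5 2 0.005 0.099
6 2 0.004 0.081
7 2 0.004 0.067
8 2 0.003 0.056
9 2 0.002 0.046
10 2 0.002 0.038
11 2 0.002 0.031

(exact arithmetic carried between steps; '≈' marks a value shown rounded to 6 d.p. or computed from one; I and e_prev carry over from the previous line; the table rounds u and y to 3 d.p., halves away from zero)
n=0: y=0, sp=2, e=sp−y=2; I=2, D=e−e_prev=2; u=0·2+0·2+1/4·2=0.5; next y=4/5·0+1/2·0.5=0.25
n=1: y=0.25, sp=2, e=sp−y=1.75; I=3.75, D=e−e_prev=-0.25; u=0·1.75+0·3.75+1/4·(-0.25)=-0.0625; next y=4/5·0.25+1/2·(-0.0625)=0.16875
n=2: y=0.16875, sp=2, e=sp−y=1.83125; I=5.58125, D=e−e_prev=0.08125; u=0·1.83125+0·5.58125+1/4·0.08125≈0.020313; next y=4/5·0.16875+1/2·0.020313≈0.145156
n=3: y≈0.145156, sp=2, e=sp−y≈1.854844; I≈7.436094, D=e−e_prev≈0.023594; u=0·1.854844+0·7.436094+1/4·0.023594≈0.005898; next y=4/5·0.145156+1/2·0.005898≈0.119074
n=4: y≈0.119074, sp=2, e=sp−y≈1.880926; I≈9.317020, D=e−e_prev≈0.026082; u=0·1.880926+0·9.317020+1/4·0.026082≈0.006521; next y=4/5·0.119074+1/2·0.006521≈0.098520
n=5: y≈0.098520, sp=2, e=sp−y≈1.901480; I≈11.218500, D=e−e_prev≈0.020555; u=0·1.901480+0·11.218500+1/4·0.020555≈0.005139; next y=4/5·0.098520+1/2·0.005139≈0.081385
n=6: y≈0.081385, sp=2, e=sp−y≈1.918615; I≈13.137115, D=e−e_prev≈0.017135; u=0·1.918615+0·13.137115+1/4·0.017135≈0.004284; next y=4/5·0.081385+1/2·0.004284≈0.067250
n=7: y≈0.067250, sp=2, e=sp−y≈1.932750; I≈15.069865, D=e−e_prev≈0.014135; u=0·1.932750+0·15.069865+1/4·0.014135≈0.003534; next y=4/5·0.067250+1/2·0.003534≈0.055567
n=8: y≈0.055567, sp=2, e=sp−y≈1.944433; I≈17.014298, D=e−e_prev≈0.011683; u=0·1.944433+0·17.014298+1/4·0.011683≈0.002921; next y=4/5·0.055567+1/2·0.002921≈0.045914
n=9: y≈0.045914, sp=2, e=sp−y≈1.954086; I≈18.968384, D=e−e_prev≈0.009653; u=0·1.954086+0·18.968384+1/4·0.009653≈0.002413; next y=4/5·0.045914+1/2·0.002413≈0.037938
n=10: y≈0.037938, sp=2, e=sp−y≈1.962062; I≈20.930447, D=e−e_prev≈0.007976; u=0·1.962062+0·20.930447+1/4·0.007976≈0.001994; next y=4/5·0.037938+1/2·0.001994≈0.031347
n=11: y≈0.031347, sp=2, e=sp−y≈1.968653; I≈22.899100, D=e−e_prev≈0.006591; u=0·1.968653+0·22.899100+1/4·0.006591≈0.001648; next y=4/5·0.031347+1/2·0.001648≈0.025902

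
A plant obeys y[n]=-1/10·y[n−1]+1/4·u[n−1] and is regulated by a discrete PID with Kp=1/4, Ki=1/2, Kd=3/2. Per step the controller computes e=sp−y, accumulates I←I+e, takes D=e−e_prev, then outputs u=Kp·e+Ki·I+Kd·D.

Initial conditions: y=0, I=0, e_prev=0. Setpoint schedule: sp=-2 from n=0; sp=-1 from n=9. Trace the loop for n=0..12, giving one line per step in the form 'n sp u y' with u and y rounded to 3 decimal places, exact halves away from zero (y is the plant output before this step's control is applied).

0 -2 -4.500 0.000
1 -2 0.031 -1.125
2 -2 -4.896 0.120
3 -2 -1.036 -1.236
4 -2 -5.929 -0.135
5 -2 -2.211 -1.469
6 -2 -6.868 -0.406
7 -2 -3.212 -1.676
8 -2 -7.622 -0.635
9 -1 -1.778 -1.842
10 -1 -8.225 -0.260
11 -1 -2.240 -2.030
12 -1 -8.145 -0.357

(exact arithmetic carried between steps; '≈' marks a value shown rounded to 6 d.p. or computed from one; I and e_prev carry over from the previous line; the table rounds u and y to 3 d.p., halves away from zero)
n=0: y=0, sp=-2, e=sp−y=-2; I=-2, D=e−e_prev=-2; u=1/4·(-2)+1/2·(-2)+3/2·(-2)=-4.5; next y=-1/10·0+1/4·(-4.5)=-1.125
n=1: y=-1.125, sp=-2, e=sp−y=-0.875; I=-2.875, D=e−e_prev=1.125; u=1/4·(-0.875)+1/2·(-2.875)+3/2·1.125=0.03125; next y=-1/10·(-1.125)+1/4·0.03125≈0.120313
n=2: y≈0.120313, sp=-2, e=sp−y≈-2.120313; I≈-4.995313, D=e−e_prev≈-1.245313; u=1/4·(-2.120313)+1/2·(-4.995313)+3/2·(-1.245313)≈-4.895703; next y=-1/10·0.120313+1/4·(-4.895703)≈-1.235957
n=3: y≈-1.235957, sp=-2, e=sp−y≈-0.764043; I≈-5.759355, D=e−e_prev≈1.356270; u=1/4·(-0.764043)+1/2·(-5.759355)+3/2·1.356270≈-1.036284; next y=-1/10·(-1.235957)+1/4·(-1.036284)≈-0.135475
n=4: y≈-0.135475, sp=-2, e=sp−y≈-1.864525; I≈-7.623880, D=e−e_prev≈-1.100482; u=1/4·(-1.864525)+1/2·(-7.623880)+3/2·(-1.100482)≈-5.928794; next y=-1/10·(-0.135475)+1/4·(-5.928794)≈-1.468651
n=5: y≈-1.468651, sp=-2, e=sp−y≈-0.531349; I≈-8.155229, D=e−e_prev≈1.333176; u=1/4·(-0.531349)+1/2·(-8.155229)+3/2·1.333176≈-2.210689; next y=-1/10·(-1.468651)+1/4·(-2.210689)≈-0.405807
n=6: y≈-0.405807, sp=-2, e=sp−y≈-1.594193; I≈-9.749422, D=e−e_prev≈-1.062844; u=1/4·(-1.594193)+1/2·(-9.749422)+3/2·(-1.062844)≈-6.867525; next y=-1/10·(-0.405807)+1/4·(-6.867525)≈-1.676301
n=7: y≈-1.676301, sp=-2, e=sp−y≈-0.323699; I≈-10.073122, D=e−e_prev≈1.270494; u=1/4·(-0.323699)+1/2·(-10.073122)+3/2·1.270494≈-3.211745; next y=-1/10·(-1.676301)+1/4·(-3.211745)≈-0.635306
n=8: y≈-0.635306, sp=-2, e=sp−y≈-1.364694; I≈-11.437815, D=e−e_prev≈-1.040994; u=1/4·(-1.364694)+1/2·(-11.437815)+3/2·(-1.040994)≈-7.621573; next y=-1/10·(-0.635306)+1/4·(-7.621573)≈-1.841863
n=9: y≈-1.841863, sp=-1, e=sp−y≈0.841863; I≈-10.595953, D=e−e_prev≈2.206556; u=1/4·0.841863+1/2·(-10.595953)+3/2·2.206556≈-1.777676; next y=-1/10·(-1.841863)+1/4·(-1.777676)≈-0.260233
n=10: y≈-0.260233, sp=-1, e=sp−y≈-0.739767; I≈-11.335720, D=e−e_prev≈-1.581630; u=1/4·(-0.739767)+1/2·(-11.335720)+3/2·(-1.581630)≈-8.225246; next y=-1/10·(-0.260233)+1/4·(-8.225246)≈-2.030288
n=11: y≈-2.030288, sp=-1, e=sp−y≈1.030288; I≈-10.305432, D=e−e_prev≈1.770055; u=1/4·1.030288+1/2·(-10.305432)+3/2·1.770055≈-2.240061; next y=-1/10·(-2.030288)+1/4·(-2.240061)≈-0.356986
n=12: y≈-0.356986, sp=-1, e=sp−y≈-0.643014; I≈-10.948445, D=e−e_prev≈-1.673302; u=1/4·(-0.643014)+1/2·(-10.948445)+3/2·(-1.673302)≈-8.144929; next y=-1/10·(-0.356986)+1/4·(-8.144929)≈-2.000534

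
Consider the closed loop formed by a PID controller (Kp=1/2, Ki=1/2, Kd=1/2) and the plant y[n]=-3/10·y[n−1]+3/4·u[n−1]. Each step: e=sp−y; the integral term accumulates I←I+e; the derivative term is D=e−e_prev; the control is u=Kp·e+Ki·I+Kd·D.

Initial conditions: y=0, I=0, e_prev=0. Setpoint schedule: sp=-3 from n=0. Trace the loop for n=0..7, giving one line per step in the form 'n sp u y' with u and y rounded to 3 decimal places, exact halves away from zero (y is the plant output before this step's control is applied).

(exact arithmetic carried between steps; '≈' marks a value shown rounded to 6 d.p. or computed from one; I and e_prev carry over from the previous line; the table rounds u and y to 3 d.p., halves away from zero)
n=0: y=0, sp=-3, e=sp−y=-3; I=-3, D=e−e_prev=-3; u=1/2·(-3)+1/2·(-3)+1/2·(-3)=-4.5; next y=-3/10·0+3/4·(-4.5)=-3.375
n=1: y=-3.375, sp=-3, e=sp−y=0.375; I=-2.625, D=e−e_prev=3.375; u=1/2·0.375+1/2·(-2.625)+1/2·3.375=0.5625; next y=-3/10·(-3.375)+3/4·0.5625=1.434375
n=2: y=1.434375, sp=-3, e=sp−y=-4.434375; I=-7.059375, D=e−e_prev=-4.809375; u=1/2·(-4.434375)+1/2·(-7.059375)+1/2·(-4.809375)≈-8.151563; next y=-3/10·1.434375+3/4·(-8.151563)≈-6.543984
n=3: y≈-6.543984, sp=-3, e=sp−y≈3.543984; I≈-3.515391, D=e−e_prev≈7.978359; u=1/2·3.543984+1/2·(-3.515391)+1/2·7.978359≈4.003477; next y=-3/10·(-6.543984)+3/4·4.003477≈4.965803
n=4: y≈4.965803, sp=-3, e=sp−y≈-7.965803; I≈-11.481193, D=e−e_prev≈-11.509787; u=1/2·(-7.965803)+1/2·(-11.481193)+1/2·(-11.509787)≈-15.478392; next y=-3/10·4.965803+3/4·(-15.478392)≈-13.098535
n=5: y≈-13.098535, sp=-3, e=sp−y≈10.098535; I≈-1.382659, D=e−e_prev≈18.064337; u=1/2·10.098535+1/2·(-1.382659)+1/2·18.064337≈13.390106; next y=-3/10·(-13.098535)+3/4·13.390106≈13.972140
n=6: y≈13.972140, sp=-3, e=sp−y≈-16.972140; I≈-18.354799, D=e−e_prev≈-27.070675; u=1/2·(-16.972140)+1/2·(-18.354799)+1/2·(-27.070675)≈-31.198807; next y=-3/10·13.972140+3/4·(-31.198807)≈-27.590747
n=7: y≈-27.590747, sp=-3, e=sp−y≈24.590747; I≈6.235948, D=e−e_prev≈41.562888; u=1/2·24.590747+1/2·6.235948+1/2·41.562888≈36.194792; next y=-3/10·(-27.590747)+3/4·36.194792≈35.423318

0 -3 -4.500 0.000
1 -3 0.563 -3.375
2 -3 -8.152 1.434
3 -3 4.003 -6.544
4 -3 -15.478 4.966
5 -3 13.390 -13.099
6 -3 -31.199 13.972
7 -3 36.195 -27.591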